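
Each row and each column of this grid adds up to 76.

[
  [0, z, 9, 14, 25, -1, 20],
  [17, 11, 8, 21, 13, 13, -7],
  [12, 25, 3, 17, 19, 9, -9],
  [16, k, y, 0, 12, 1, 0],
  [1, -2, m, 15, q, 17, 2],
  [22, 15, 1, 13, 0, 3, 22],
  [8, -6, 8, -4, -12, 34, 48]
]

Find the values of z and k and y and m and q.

z = 9, k = 24, y = 23, m = 24, q = 19

Row 1 has 0 + 9 + 14 + 25 − 1 + 20 = 67; the blank must be 76 − 67 = 9.
Column 5 has 25 + 13 + 19 + 12 + 0 − 12 = 57; the blank must be 76 − 57 = 19.
Column 2 has 9 + 11 + 25 − 2 + 15 − 6 = 52; the blank must be 76 − 52 = 24.
Row 5 has 1 − 2 + 15 + 19 + 17 + 2 = 52; the blank must be 76 − 52 = 24.
Row 4 has 16 + 24 + 0 + 12 + 1 + 0 = 53; the blank must be 76 − 53 = 23.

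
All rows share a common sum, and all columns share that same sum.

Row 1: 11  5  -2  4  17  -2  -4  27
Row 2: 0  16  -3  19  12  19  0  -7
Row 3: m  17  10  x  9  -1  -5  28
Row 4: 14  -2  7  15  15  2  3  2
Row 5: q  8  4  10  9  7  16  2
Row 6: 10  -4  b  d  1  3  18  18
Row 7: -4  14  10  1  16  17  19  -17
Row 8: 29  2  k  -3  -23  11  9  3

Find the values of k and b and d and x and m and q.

Rows 1 and 2 both sum to 56, so that's the common total.
Row 5 has 8 + 4 + 10 + 9 + 7 + 16 + 2 = 56; the blank must be 56 − 56 = 0.
Column 1 has 11 + 0 + 14 + 0 + 10 − 4 + 29 = 60; the blank must be 56 − 60 = -4.
Row 3 has -4 + 17 + 10 + 9 − 1 − 5 + 28 = 54; the blank must be 56 − 54 = 2.
Row 8 has 29 + 2 − 3 − 23 + 11 + 9 + 3 = 28; the blank must be 56 − 28 = 28.
Column 4 has 4 + 19 + 2 + 15 + 10 + 1 − 3 = 48; the blank must be 56 − 48 = 8.
Row 6 has 10 − 4 + 8 + 1 + 3 + 18 + 18 = 54; the blank must be 56 − 54 = 2.

k = 28, b = 2, d = 8, x = 2, m = -4, q = 0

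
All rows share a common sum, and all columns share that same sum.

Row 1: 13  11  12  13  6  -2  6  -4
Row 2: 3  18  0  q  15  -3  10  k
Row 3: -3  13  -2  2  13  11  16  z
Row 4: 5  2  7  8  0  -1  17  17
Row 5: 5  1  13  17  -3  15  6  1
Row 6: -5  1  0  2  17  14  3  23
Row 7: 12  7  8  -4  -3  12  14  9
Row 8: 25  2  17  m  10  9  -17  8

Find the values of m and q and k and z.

Rows 1 and 4 both sum to 55, so that's the common total.
Row 3: -3 + 13 − 2 + 2 + 13 + 11 + 16 = 50, so its missing entry is 55 − 50 = 5.
Column 8: -4 + 5 + 17 + 1 + 23 + 9 + 8 = 59, so its missing entry is 55 − 59 = -4.
Row 2: 3 + 18 + 0 + 15 − 3 + 10 − 4 = 39, so its missing entry is 55 − 39 = 16.
Row 8: 25 + 2 + 17 + 10 + 9 − 17 + 8 = 54, so its missing entry is 55 − 54 = 1.

m = 1, q = 16, k = -4, z = 5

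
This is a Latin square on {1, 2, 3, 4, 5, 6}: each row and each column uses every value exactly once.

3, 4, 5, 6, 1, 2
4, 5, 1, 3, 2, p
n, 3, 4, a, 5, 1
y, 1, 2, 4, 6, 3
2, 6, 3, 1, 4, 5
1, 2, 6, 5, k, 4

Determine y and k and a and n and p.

Cell (2,6): row 2 already has {1, 2, 3, 4, 5} → 6.
At (row 6, col 5): row 6 already has {1, 2, 4, 5, 6}, so the value is 3.
For row 4, column 1: row 4 already has {1, 2, 3, 4, 6}; that leaves 5.
Cell (3,1): column 1 already has {1, 2, 3, 4, 5} → 6.
Cell (3,4): row 3 already has {1, 3, 4, 5, 6} → 2.

y = 5, k = 3, a = 2, n = 6, p = 6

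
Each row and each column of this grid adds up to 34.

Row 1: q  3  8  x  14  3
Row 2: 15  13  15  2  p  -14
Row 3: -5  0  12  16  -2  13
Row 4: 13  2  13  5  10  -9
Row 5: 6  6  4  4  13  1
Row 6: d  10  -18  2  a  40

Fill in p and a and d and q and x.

p = 3, a = -4, d = 4, q = 1, x = 5

The known cells in column 4 total 29, leaving 34 − 29 = 5 for the blank.
The known cells in row 1 total 33, leaving 34 − 33 = 1 for the blank.
The known cells in row 2 total 31, leaving 34 − 31 = 3 for the blank.
The known cells in column 5 total 38, leaving 34 − 38 = -4 for the blank.
The known cells in row 6 total 30, leaving 34 − 30 = 4 for the blank.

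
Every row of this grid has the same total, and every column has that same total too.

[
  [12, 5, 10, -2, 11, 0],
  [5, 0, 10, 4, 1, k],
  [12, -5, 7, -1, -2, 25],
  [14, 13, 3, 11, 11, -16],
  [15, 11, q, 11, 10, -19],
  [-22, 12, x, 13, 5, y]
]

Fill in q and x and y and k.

q = 8, x = -2, y = 30, k = 16

Rows 1 and 3 both sum to 36, so that's the common total.
Row 2: 5 + 0 + 10 + 4 + 1 = 20, so its missing entry is 36 − 20 = 16.
Column 6: 0 + 16 + 25 − 16 − 19 = 6, so its missing entry is 36 − 6 = 30.
Row 5: 15 + 11 + 11 + 10 − 19 = 28, so its missing entry is 36 − 28 = 8.
Row 6: -22 + 12 + 13 + 5 + 30 = 38, so its missing entry is 36 − 38 = -2.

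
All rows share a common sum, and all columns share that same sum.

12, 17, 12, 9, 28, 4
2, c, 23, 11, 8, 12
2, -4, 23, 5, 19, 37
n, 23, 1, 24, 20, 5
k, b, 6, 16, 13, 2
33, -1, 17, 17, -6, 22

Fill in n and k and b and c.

Rows 1 and 3 both sum to 82, so that's the common total.
Row 2: 2 + 23 + 11 + 8 + 12 = 56, so its missing entry is 82 − 56 = 26.
Column 2: 17 + 26 − 4 + 23 − 1 = 61, so its missing entry is 82 − 61 = 21.
Row 5: 21 + 6 + 16 + 13 + 2 = 58, so its missing entry is 82 − 58 = 24.
Row 4: 23 + 1 + 24 + 20 + 5 = 73, so its missing entry is 82 − 73 = 9.

n = 9, k = 24, b = 21, c = 26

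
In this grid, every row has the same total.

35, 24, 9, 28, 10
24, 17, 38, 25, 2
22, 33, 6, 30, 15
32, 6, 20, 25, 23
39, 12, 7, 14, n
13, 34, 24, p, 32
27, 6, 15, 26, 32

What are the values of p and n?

p = 3, n = 34

The complete rows each total 106.
Row 6 is missing 106 − 103 = 3 (since 13 + 34 + 24 + 32 = 103).
Row 5 is missing 106 − 72 = 34 (since 39 + 12 + 7 + 14 = 72).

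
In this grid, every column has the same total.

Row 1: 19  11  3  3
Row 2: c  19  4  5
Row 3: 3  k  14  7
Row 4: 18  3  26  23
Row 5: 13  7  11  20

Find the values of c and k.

Column 3 sums to 58 and so does column 4; that's the common total.
In column 1 the known cells total 53, leaving 58 − 53 = 5.
In column 2 the known cells total 40, leaving 58 − 40 = 18.

c = 5, k = 18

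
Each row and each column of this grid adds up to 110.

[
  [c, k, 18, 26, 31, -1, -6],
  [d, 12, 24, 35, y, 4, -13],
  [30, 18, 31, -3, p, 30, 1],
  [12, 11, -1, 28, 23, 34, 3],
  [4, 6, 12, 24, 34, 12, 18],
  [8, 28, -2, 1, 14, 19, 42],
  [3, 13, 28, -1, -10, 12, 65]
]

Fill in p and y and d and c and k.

p = 3, y = 15, d = 33, c = 20, k = 22

Column 2: 12 + 18 + 11 + 6 + 28 + 13 = 88, so its missing entry is 110 − 88 = 22.
Row 3: 30 + 18 + 31 − 3 + 30 + 1 = 107, so its missing entry is 110 − 107 = 3.
Row 1: 22 + 18 + 26 + 31 − 1 − 6 = 90, so its missing entry is 110 − 90 = 20.
Column 5: 31 + 3 + 23 + 34 + 14 − 10 = 95, so its missing entry is 110 − 95 = 15.
Row 2: 12 + 24 + 35 + 15 + 4 − 13 = 77, so its missing entry is 110 − 77 = 33.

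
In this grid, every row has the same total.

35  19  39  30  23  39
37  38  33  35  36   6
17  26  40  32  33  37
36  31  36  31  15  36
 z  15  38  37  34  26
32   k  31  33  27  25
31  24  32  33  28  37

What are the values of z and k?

Row 3 sums to 185 and so does row 4; that's the common total.
In row 5 the known cells total 150, leaving 185 − 150 = 35.
In row 6 the known cells total 148, leaving 185 − 148 = 37.

z = 35, k = 37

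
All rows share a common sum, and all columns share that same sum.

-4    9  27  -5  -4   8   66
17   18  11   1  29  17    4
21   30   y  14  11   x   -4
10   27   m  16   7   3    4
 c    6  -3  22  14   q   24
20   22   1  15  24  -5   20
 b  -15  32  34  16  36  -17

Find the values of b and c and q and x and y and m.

b = 11, c = 22, q = 12, x = 26, y = -1, m = 30

Rows 1 and 2 both sum to 97, so that's the common total.
The known cells in row 7 total 86, leaving 97 − 86 = 11 for the blank.
The known cells in column 1 total 75, leaving 97 − 75 = 22 for the blank.
The known cells in row 5 total 85, leaving 97 − 85 = 12 for the blank.
The known cells in row 4 total 67, leaving 97 − 67 = 30 for the blank.
The known cells in column 3 total 98, leaving 97 − 98 = -1 for the blank.
The known cells in row 3 total 71, leaving 97 − 71 = 26 for the blank.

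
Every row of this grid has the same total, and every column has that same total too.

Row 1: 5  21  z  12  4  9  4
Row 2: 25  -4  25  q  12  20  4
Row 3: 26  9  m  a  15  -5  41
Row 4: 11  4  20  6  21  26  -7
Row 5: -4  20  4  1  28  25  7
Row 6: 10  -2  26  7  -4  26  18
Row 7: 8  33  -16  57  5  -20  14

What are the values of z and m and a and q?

z = 26, m = -4, a = -1, q = -1

Rows 4 and 5 both sum to 81, so that's the common total.
Row 1 has 5 + 21 + 12 + 4 + 9 + 4 = 55; the blank must be 81 − 55 = 26.
Row 2 has 25 − 4 + 25 + 12 + 20 + 4 = 82; the blank must be 81 − 82 = -1.
Column 4 has 12 − 1 + 6 + 1 + 7 + 57 = 82; the blank must be 81 − 82 = -1.
Row 3 has 26 + 9 − 1 + 15 − 5 + 41 = 85; the blank must be 81 − 85 = -4.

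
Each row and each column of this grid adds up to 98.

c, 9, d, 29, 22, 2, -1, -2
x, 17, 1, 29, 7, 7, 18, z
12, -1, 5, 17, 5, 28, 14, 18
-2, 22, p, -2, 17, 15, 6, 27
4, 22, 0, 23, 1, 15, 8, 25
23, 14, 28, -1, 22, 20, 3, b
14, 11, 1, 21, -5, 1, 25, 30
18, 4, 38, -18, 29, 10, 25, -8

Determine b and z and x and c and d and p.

b = -11, z = 19, x = 0, c = 29, d = 10, p = 15

Row 6: 23 + 14 + 28 − 1 + 22 + 20 + 3 = 109, so its missing entry is 98 − 109 = -11.
Column 8: -2 + 18 + 27 + 25 − 11 + 30 − 8 = 79, so its missing entry is 98 − 79 = 19.
Row 2: 17 + 1 + 29 + 7 + 7 + 18 + 19 = 98, so its missing entry is 98 − 98 = 0.
Column 1: 0 + 12 − 2 + 4 + 23 + 14 + 18 = 69, so its missing entry is 98 − 69 = 29.
Row 1: 29 + 9 + 29 + 22 + 2 − 1 − 2 = 88, so its missing entry is 98 − 88 = 10.
Row 4: -2 + 22 − 2 + 17 + 15 + 6 + 27 = 83, so its missing entry is 98 − 83 = 15.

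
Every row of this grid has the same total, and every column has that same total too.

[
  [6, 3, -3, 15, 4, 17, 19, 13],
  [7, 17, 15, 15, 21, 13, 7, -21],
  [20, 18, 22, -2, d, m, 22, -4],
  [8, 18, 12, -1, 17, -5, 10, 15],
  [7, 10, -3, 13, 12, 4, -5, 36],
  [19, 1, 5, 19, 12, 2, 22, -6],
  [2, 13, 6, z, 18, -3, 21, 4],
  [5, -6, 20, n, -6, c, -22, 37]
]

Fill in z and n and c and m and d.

z = 13, n = 2, c = 44, m = 2, d = -4

Rows 1 and 2 both sum to 74, so that's the common total.
The known cells in column 5 total 78, leaving 74 − 78 = -4 for the blank.
The known cells in row 3 total 72, leaving 74 − 72 = 2 for the blank.
The known cells in column 6 total 30, leaving 74 − 30 = 44 for the blank.
The known cells in row 8 total 72, leaving 74 − 72 = 2 for the blank.
The known cells in row 7 total 61, leaving 74 − 61 = 13 for the blank.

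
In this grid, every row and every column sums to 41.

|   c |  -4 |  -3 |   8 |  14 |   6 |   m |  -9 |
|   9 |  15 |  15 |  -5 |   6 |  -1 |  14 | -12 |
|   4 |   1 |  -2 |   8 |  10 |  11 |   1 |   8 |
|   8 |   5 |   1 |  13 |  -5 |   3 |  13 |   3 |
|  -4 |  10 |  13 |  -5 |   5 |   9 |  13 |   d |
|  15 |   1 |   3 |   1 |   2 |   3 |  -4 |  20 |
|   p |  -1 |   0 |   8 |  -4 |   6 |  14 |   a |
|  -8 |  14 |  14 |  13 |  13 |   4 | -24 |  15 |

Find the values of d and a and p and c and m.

Column 7: 14 + 1 + 13 + 13 − 4 + 14 − 24 = 27, so its missing entry is 41 − 27 = 14.
Row 1: -4 − 3 + 8 + 14 + 6 + 14 − 9 = 26, so its missing entry is 41 − 26 = 15.
Column 1: 15 + 9 + 4 + 8 − 4 + 15 − 8 = 39, so its missing entry is 41 − 39 = 2.
Row 7: 2 − 1 + 0 + 8 − 4 + 6 + 14 = 25, so its missing entry is 41 − 25 = 16.
Row 5: -4 + 10 + 13 − 5 + 5 + 9 + 13 = 41, so its missing entry is 41 − 41 = 0.

d = 0, a = 16, p = 2, c = 15, m = 14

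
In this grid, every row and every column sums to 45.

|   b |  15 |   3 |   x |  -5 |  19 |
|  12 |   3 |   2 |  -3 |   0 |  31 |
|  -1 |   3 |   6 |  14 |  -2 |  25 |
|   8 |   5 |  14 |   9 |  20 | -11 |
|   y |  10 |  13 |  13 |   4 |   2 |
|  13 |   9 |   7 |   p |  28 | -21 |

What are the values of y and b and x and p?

y = 3, b = 10, x = 3, p = 9

The known cells in row 6 total 36, leaving 45 − 36 = 9 for the blank.
The known cells in column 4 total 42, leaving 45 − 42 = 3 for the blank.
The known cells in row 5 total 42, leaving 45 − 42 = 3 for the blank.
The known cells in row 1 total 35, leaving 45 − 35 = 10 for the blank.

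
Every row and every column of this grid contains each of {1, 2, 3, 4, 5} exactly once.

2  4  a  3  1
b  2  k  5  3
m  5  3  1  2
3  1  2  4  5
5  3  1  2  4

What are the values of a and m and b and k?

a = 5, m = 4, b = 1, k = 4

At (row 1, col 3): row 1 already has {1, 2, 3, 4}, so the value is 5.
At (row 2, col 3): column 3 already has {1, 2, 3, 5}, so the value is 4.
For row 2, column 1: row 2 already has {2, 3, 4, 5}; that leaves 1.
Cell (3,1): row 3 already has {1, 2, 3, 5} → 4.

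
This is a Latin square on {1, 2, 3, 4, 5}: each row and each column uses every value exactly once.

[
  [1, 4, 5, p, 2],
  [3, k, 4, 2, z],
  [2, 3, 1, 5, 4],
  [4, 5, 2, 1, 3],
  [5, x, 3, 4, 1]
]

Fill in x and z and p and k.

x = 2, z = 5, p = 3, k = 1

For row 1, column 4: row 1 already has {1, 2, 4, 5}; that leaves 3.
At (row 5, col 2): row 5 already has {1, 3, 4, 5}, so the value is 2.
At (row 2, col 2): column 2 already has {2, 3, 4, 5}, so the value is 1.
Cell (2,5): row 2 already has {1, 2, 3, 4} → 5.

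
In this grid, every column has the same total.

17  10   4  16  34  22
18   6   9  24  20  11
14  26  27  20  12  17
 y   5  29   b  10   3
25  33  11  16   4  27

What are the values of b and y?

Column 3 sums to 80 and so does column 6; that's the common total.
In column 4 the known cells total 76, leaving 80 − 76 = 4.
In column 1 the known cells total 74, leaving 80 − 74 = 6.

b = 4, y = 6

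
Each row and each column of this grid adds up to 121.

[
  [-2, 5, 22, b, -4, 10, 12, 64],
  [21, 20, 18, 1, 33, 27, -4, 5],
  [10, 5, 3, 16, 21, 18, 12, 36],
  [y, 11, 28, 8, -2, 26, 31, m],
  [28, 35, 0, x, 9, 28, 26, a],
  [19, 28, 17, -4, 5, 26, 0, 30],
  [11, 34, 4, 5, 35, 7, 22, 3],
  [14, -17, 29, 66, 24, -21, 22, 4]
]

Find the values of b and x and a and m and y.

b = 14, x = 15, a = -20, m = -1, y = 20

Row 1: -2 + 5 + 22 − 4 + 10 + 12 + 64 = 107, so its missing entry is 121 − 107 = 14.
Column 4: 14 + 1 + 16 + 8 − 4 + 5 + 66 = 106, so its missing entry is 121 − 106 = 15.
Column 1: -2 + 21 + 10 + 28 + 19 + 11 + 14 = 101, so its missing entry is 121 − 101 = 20.
Row 4: 20 + 11 + 28 + 8 − 2 + 26 + 31 = 122, so its missing entry is 121 − 122 = -1.
Row 5: 28 + 35 + 0 + 15 + 9 + 28 + 26 = 141, so its missing entry is 121 − 141 = -20.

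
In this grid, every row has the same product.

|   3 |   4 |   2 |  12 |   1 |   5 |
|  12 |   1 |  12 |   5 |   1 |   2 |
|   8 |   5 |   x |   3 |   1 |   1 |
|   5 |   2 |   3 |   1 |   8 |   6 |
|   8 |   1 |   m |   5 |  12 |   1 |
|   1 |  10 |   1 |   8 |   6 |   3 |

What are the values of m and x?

m = 3, x = 12

Rows 2 and 6 each multiply to 1440, so every row has product 1440.
Row 5: 8×1×5×12×1 = 480, so the missing entry is 1440 ÷ 480 = 3.
Row 3: 8×5×3×1×1 = 120, so the missing entry is 1440 ÷ 120 = 12.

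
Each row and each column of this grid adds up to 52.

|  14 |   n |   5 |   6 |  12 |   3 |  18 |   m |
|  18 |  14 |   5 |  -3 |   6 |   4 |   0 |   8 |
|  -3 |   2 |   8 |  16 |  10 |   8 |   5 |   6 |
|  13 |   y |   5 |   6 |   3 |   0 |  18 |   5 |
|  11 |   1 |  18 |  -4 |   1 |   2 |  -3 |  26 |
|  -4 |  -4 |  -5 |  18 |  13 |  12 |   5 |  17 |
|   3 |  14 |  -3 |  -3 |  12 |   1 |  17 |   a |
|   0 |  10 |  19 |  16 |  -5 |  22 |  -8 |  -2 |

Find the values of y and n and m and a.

y = 2, n = 13, m = -19, a = 11

Row 4 has 13 + 5 + 6 + 3 + 0 + 18 + 5 = 50; the blank must be 52 − 50 = 2.
Row 7 has 3 + 14 − 3 − 3 + 12 + 1 + 17 = 41; the blank must be 52 − 41 = 11.
Column 8 has 8 + 6 + 5 + 26 + 17 + 11 − 2 = 71; the blank must be 52 − 71 = -19.
Row 1 has 14 + 5 + 6 + 12 + 3 + 18 − 19 = 39; the blank must be 52 − 39 = 13.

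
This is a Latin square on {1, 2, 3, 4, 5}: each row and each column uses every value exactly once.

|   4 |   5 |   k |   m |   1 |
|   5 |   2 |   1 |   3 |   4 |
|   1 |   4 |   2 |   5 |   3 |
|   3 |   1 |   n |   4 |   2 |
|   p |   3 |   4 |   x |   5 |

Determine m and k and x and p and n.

At (row 5, col 1): column 1 already has {1, 3, 4, 5}, so the value is 2.
At (row 5, col 4): row 5 already has {2, 3, 4, 5}, so the value is 1.
For row 1, column 4: column 4 already has {1, 3, 4, 5}; that leaves 2.
For row 1, column 3: row 1 already has {1, 2, 4, 5}; that leaves 3.
Cell (4,3): row 4 already has {1, 2, 3, 4} → 5.

m = 2, k = 3, x = 1, p = 2, n = 5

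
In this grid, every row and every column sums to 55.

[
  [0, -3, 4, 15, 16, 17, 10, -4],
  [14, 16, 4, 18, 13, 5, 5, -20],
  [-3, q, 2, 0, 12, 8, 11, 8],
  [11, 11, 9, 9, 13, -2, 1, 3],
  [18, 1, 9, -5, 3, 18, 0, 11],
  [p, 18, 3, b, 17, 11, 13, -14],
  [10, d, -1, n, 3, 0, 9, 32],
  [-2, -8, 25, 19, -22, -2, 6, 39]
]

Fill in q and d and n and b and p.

q = 17, d = 3, n = -1, b = 0, p = 7

The known cells in row 3 total 38, leaving 55 − 38 = 17 for the blank.
The known cells in column 2 total 52, leaving 55 − 52 = 3 for the blank.
The known cells in column 1 total 48, leaving 55 − 48 = 7 for the blank.
The known cells in row 6 total 55, leaving 55 − 55 = 0 for the blank.
The known cells in row 7 total 56, leaving 55 − 56 = -1 for the blank.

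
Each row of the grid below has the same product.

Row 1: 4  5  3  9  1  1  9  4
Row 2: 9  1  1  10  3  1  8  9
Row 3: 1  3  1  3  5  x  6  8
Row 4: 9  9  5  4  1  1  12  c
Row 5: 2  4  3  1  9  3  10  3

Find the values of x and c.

x = 9, c = 1

Rows 1 and 5 each multiply to 19440, so every row has product 19440.
Row 3: 1×3×1×3×5×6×8 = 2160, so the missing entry is 19440 ÷ 2160 = 9.
Row 4: 9×9×5×4×1×1×12 = 19440, so the missing entry is 19440 ÷ 19440 = 1.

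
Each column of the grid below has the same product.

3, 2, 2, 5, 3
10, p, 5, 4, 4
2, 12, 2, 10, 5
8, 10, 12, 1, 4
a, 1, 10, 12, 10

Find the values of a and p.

Columns 3 and 5 each multiply to 2400, so every column has product 2400.
Column 1: 3×10×2×8 = 480, so the missing entry is 2400 ÷ 480 = 5.
Column 2: 2×12×10×1 = 240, so the missing entry is 2400 ÷ 240 = 10.

a = 5, p = 10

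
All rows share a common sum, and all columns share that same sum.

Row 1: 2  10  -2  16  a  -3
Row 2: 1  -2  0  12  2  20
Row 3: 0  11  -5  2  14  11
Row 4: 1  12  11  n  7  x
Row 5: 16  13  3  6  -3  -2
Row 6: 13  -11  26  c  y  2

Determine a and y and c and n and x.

Rows 2 and 3 both sum to 33, so that's the common total.
The known cells in row 1 total 23, leaving 33 − 23 = 10 for the blank.
The known cells in column 5 total 30, leaving 33 − 30 = 3 for the blank.
The known cells in row 6 total 33, leaving 33 − 33 = 0 for the blank.
The known cells in column 4 total 36, leaving 33 − 36 = -3 for the blank.
The known cells in row 4 total 28, leaving 33 − 28 = 5 for the blank.

a = 10, y = 3, c = 0, n = -3, x = 5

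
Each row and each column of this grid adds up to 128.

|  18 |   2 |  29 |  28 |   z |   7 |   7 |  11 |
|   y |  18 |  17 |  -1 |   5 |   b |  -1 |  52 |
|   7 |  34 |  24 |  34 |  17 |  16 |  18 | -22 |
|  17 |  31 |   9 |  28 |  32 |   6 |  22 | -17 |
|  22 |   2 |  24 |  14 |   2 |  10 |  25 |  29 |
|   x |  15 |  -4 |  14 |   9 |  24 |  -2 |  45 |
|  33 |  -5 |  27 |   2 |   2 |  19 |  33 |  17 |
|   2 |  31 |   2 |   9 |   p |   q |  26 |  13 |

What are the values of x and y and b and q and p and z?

x = 27, y = 2, b = 36, q = 10, p = 35, z = 26

Row 1: 18 + 2 + 29 + 28 + 7 + 7 + 11 = 102, so its missing entry is 128 − 102 = 26.
Column 5: 26 + 5 + 17 + 32 + 2 + 9 + 2 = 93, so its missing entry is 128 − 93 = 35.
Row 6: 15 − 4 + 14 + 9 + 24 − 2 + 45 = 101, so its missing entry is 128 − 101 = 27.
Column 1: 18 + 7 + 17 + 22 + 27 + 33 + 2 = 126, so its missing entry is 128 − 126 = 2.
Row 2: 2 + 18 + 17 − 1 + 5 − 1 + 52 = 92, so its missing entry is 128 − 92 = 36.
Row 8: 2 + 31 + 2 + 9 + 35 + 26 + 13 = 118, so its missing entry is 128 − 118 = 10.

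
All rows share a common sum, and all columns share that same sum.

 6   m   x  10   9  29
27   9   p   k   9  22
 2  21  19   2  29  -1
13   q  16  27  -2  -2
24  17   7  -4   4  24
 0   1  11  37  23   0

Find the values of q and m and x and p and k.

Rows 3 and 5 both sum to 72, so that's the common total.
Row 4 has 13 + 16 + 27 − 2 − 2 = 52; the blank must be 72 − 52 = 20.
Column 2 has 9 + 21 + 20 + 17 + 1 = 68; the blank must be 72 − 68 = 4.
Row 1 has 6 + 4 + 10 + 9 + 29 = 58; the blank must be 72 − 58 = 14.
Column 3 has 14 + 19 + 16 + 7 + 11 = 67; the blank must be 72 − 67 = 5.
Row 2 has 27 + 9 + 5 + 9 + 22 = 72; the blank must be 72 − 72 = 0.

q = 20, m = 4, x = 14, p = 5, k = 0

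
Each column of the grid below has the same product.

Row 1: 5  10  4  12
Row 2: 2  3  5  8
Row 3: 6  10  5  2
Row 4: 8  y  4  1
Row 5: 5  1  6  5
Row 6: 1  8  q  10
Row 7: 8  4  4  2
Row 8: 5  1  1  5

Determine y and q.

y = 10, q = 10

Columns 1 and 4 each multiply to 96000, so every column has product 96000.
Column 2: 10×3×10×1×8×4×1 = 9600, so the missing entry is 96000 ÷ 9600 = 10.
Column 3: 4×5×5×4×6×4×1 = 9600, so the missing entry is 96000 ÷ 9600 = 10.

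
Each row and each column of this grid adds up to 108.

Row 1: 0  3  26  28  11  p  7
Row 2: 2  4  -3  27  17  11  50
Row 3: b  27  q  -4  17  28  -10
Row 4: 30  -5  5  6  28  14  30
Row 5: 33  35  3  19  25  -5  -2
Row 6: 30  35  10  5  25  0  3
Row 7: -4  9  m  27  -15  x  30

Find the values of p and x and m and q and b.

p = 33, x = 27, m = 34, q = 33, b = 17

Column 1: 0 + 2 + 30 + 33 + 30 − 4 = 91, so its missing entry is 108 − 91 = 17.
Row 1: 0 + 3 + 26 + 28 + 11 + 7 = 75, so its missing entry is 108 − 75 = 33.
Column 6: 33 + 11 + 28 + 14 − 5 + 0 = 81, so its missing entry is 108 − 81 = 27.
Row 7: -4 + 9 + 27 − 15 + 27 + 30 = 74, so its missing entry is 108 − 74 = 34.
Row 3: 17 + 27 − 4 + 17 + 28 − 10 = 75, so its missing entry is 108 − 75 = 33.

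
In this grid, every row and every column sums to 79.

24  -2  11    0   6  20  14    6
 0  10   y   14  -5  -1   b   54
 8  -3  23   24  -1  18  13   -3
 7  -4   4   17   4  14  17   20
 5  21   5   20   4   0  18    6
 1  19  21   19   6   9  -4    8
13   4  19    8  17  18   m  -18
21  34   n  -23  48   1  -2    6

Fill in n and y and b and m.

Row 7 has 13 + 4 + 19 + 8 + 17 + 18 − 18 = 61; the blank must be 79 − 61 = 18.
Column 7 has 14 + 13 + 17 + 18 − 4 + 18 − 2 = 74; the blank must be 79 − 74 = 5.
Row 2 has 0 + 10 + 14 − 5 − 1 + 5 + 54 = 77; the blank must be 79 − 77 = 2.
Row 8 has 21 + 34 − 23 + 48 + 1 − 2 + 6 = 85; the blank must be 79 − 85 = -6.

n = -6, y = 2, b = 5, m = 18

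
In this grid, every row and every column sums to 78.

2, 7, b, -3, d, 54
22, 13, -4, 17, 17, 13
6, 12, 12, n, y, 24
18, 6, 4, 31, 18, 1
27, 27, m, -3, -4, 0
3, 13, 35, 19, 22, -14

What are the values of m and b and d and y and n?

Row 5: 27 + 27 − 3 − 4 + 0 = 47, so its missing entry is 78 − 47 = 31.
Column 4: -3 + 17 + 31 − 3 + 19 = 61, so its missing entry is 78 − 61 = 17.
Row 3: 6 + 12 + 12 + 17 + 24 = 71, so its missing entry is 78 − 71 = 7.
Column 5: 17 + 7 + 18 − 4 + 22 = 60, so its missing entry is 78 − 60 = 18.
Row 1: 2 + 7 − 3 + 18 + 54 = 78, so its missing entry is 78 − 78 = 0.

m = 31, b = 0, d = 18, y = 7, n = 17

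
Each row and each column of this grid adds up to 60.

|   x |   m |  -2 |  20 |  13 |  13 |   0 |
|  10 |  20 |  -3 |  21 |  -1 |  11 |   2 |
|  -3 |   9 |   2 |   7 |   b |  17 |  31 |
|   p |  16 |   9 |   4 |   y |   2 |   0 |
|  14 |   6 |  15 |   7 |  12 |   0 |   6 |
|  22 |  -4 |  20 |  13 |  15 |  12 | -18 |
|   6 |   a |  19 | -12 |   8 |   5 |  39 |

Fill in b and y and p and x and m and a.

b = -3, y = 16, p = 13, x = -2, m = 18, a = -5

Row 3 has -3 + 9 + 2 + 7 + 17 + 31 = 63; the blank must be 60 − 63 = -3.
Column 5 has 13 − 1 − 3 + 12 + 15 + 8 = 44; the blank must be 60 − 44 = 16.
Row 7 has 6 + 19 − 12 + 8 + 5 + 39 = 65; the blank must be 60 − 65 = -5.
Column 2 has 20 + 9 + 16 + 6 − 4 − 5 = 42; the blank must be 60 − 42 = 18.
Row 1 has 18 − 2 + 20 + 13 + 13 + 0 = 62; the blank must be 60 − 62 = -2.
Row 4 has 16 + 9 + 4 + 16 + 2 + 0 = 47; the blank must be 60 − 47 = 13.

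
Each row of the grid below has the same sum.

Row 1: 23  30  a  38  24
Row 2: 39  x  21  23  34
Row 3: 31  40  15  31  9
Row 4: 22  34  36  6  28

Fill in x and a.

x = 9, a = 11

Rows 3 and 4 both add up to 126, so every row sums to 126.
Row 2: 39 + 21 + 23 + 34 = 117, so the missing entry is 126 − 117 = 9.
Row 1: 23 + 30 + 38 + 24 = 115, so the missing entry is 126 − 115 = 11.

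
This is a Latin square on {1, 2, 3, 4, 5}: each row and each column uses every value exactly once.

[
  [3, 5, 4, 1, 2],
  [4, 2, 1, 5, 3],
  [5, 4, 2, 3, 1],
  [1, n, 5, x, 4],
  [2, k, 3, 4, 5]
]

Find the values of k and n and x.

Cell (4,4): column 4 already has {1, 3, 4, 5} → 2.
At (row 4, col 2): row 4 already has {1, 2, 4, 5}, so the value is 3.
At (row 5, col 2): row 5 already has {2, 3, 4, 5}, so the value is 1.

k = 1, n = 3, x = 2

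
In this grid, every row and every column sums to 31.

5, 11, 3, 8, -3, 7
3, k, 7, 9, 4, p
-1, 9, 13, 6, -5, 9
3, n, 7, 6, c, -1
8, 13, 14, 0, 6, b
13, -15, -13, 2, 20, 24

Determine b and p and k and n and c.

b = -10, p = 2, k = 6, n = 7, c = 9

The known cells in column 5 total 22, leaving 31 − 22 = 9 for the blank.
The known cells in row 4 total 24, leaving 31 − 24 = 7 for the blank.
The known cells in column 2 total 25, leaving 31 − 25 = 6 for the blank.
The known cells in row 2 total 29, leaving 31 − 29 = 2 for the blank.
The known cells in row 5 total 41, leaving 31 − 41 = -10 for the blank.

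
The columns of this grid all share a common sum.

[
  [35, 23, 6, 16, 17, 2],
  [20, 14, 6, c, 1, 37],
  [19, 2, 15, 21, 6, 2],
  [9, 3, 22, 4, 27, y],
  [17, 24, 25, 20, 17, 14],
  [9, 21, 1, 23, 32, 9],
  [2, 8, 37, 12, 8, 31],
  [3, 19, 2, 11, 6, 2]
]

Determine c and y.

Column 1 sums to 114 and so does column 3; that's the common total.
In column 4 the known cells total 107, leaving 114 − 107 = 7.
In column 6 the known cells total 97, leaving 114 − 97 = 17.

c = 7, y = 17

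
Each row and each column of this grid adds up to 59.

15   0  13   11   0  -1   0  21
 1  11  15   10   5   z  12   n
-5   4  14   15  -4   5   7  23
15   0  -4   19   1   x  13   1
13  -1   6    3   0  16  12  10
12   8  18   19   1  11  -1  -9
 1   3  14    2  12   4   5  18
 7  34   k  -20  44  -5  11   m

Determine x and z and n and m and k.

x = 14, z = 15, n = -10, m = 5, k = -17

The known cells in column 3 total 76, leaving 59 − 76 = -17 for the blank.
The known cells in row 8 total 54, leaving 59 − 54 = 5 for the blank.
The known cells in column 8 total 69, leaving 59 − 69 = -10 for the blank.
The known cells in row 2 total 44, leaving 59 − 44 = 15 for the blank.
The known cells in row 4 total 45, leaving 59 − 45 = 14 for the blank.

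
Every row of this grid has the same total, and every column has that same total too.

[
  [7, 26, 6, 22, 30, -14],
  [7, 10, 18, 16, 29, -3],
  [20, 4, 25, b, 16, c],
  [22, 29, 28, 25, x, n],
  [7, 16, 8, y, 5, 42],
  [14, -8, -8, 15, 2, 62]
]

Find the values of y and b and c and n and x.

Rows 1 and 2 both sum to 77, so that's the common total.
Column 5 has 30 + 29 + 16 + 5 + 2 = 82; the blank must be 77 − 82 = -5.
Row 5 has 7 + 16 + 8 + 5 + 42 = 78; the blank must be 77 − 78 = -1.
Column 4 has 22 + 16 + 25 − 1 + 15 = 77; the blank must be 77 − 77 = 0.
Row 3 has 20 + 4 + 25 + 0 + 16 = 65; the blank must be 77 − 65 = 12.
Row 4 has 22 + 29 + 28 + 25 − 5 = 99; the blank must be 77 − 99 = -22.

y = -1, b = 0, c = 12, n = -22, x = -5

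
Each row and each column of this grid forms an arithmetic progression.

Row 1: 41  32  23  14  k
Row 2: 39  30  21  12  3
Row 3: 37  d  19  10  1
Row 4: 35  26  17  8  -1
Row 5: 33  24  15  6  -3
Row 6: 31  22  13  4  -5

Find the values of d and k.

d = 28, k = 5

Along each row the entries change by -9 per step; down each column they change by -2.
Row 3: from 37 at column 1, stepping by -9 to column 2 gives 28.
Row 1: from 41 at column 1, stepping by -9 to column 5 gives 5.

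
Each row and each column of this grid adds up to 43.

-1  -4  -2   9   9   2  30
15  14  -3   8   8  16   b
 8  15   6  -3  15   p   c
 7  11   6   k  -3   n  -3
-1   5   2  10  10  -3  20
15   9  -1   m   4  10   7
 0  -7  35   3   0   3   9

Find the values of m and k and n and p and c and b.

The known cells in row 6 total 44, leaving 43 − 44 = -1 for the blank.
The known cells in column 4 total 26, leaving 43 − 26 = 17 for the blank.
The known cells in row 2 total 58, leaving 43 − 58 = -15 for the blank.
The known cells in column 7 total 48, leaving 43 − 48 = -5 for the blank.
The known cells in row 3 total 36, leaving 43 − 36 = 7 for the blank.
The known cells in row 4 total 35, leaving 43 − 35 = 8 for the blank.

m = -1, k = 17, n = 8, p = 7, c = -5, b = -15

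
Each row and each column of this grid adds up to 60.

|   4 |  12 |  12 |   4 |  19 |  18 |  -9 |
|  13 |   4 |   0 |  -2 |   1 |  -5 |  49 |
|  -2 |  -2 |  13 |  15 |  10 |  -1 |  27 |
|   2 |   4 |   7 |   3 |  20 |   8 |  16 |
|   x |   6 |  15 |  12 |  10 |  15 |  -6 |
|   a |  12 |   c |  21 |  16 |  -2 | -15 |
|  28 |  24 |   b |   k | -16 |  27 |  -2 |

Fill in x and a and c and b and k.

x = 8, a = 7, c = 21, b = -8, k = 7

The known cells in row 5 total 52, leaving 60 − 52 = 8 for the blank.
The known cells in column 1 total 53, leaving 60 − 53 = 7 for the blank.
The known cells in column 4 total 53, leaving 60 − 53 = 7 for the blank.
The known cells in row 7 total 68, leaving 60 − 68 = -8 for the blank.
The known cells in row 6 total 39, leaving 60 − 39 = 21 for the blank.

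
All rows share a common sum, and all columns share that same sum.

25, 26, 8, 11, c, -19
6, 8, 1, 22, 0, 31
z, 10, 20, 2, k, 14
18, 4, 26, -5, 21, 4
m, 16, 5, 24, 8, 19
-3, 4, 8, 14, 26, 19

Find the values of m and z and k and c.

m = -4, z = 26, k = -4, c = 17

Rows 2 and 4 both sum to 68, so that's the common total.
The known cells in row 5 total 72, leaving 68 − 72 = -4 for the blank.
The known cells in column 1 total 42, leaving 68 − 42 = 26 for the blank.
The known cells in row 3 total 72, leaving 68 − 72 = -4 for the blank.
The known cells in row 1 total 51, leaving 68 − 51 = 17 for the blank.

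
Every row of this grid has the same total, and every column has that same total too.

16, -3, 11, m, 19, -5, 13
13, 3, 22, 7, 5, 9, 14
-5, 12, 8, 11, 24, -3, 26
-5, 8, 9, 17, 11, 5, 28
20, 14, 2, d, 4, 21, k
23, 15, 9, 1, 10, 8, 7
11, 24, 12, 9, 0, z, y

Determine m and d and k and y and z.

Rows 2 and 3 both sum to 73, so that's the common total.
Column 6 has -5 + 9 − 3 + 5 + 21 + 8 = 35; the blank must be 73 − 35 = 38.
Row 1 has 16 − 3 + 11 + 19 − 5 + 13 = 51; the blank must be 73 − 51 = 22.
Column 4 has 22 + 7 + 11 + 17 + 1 + 9 = 67; the blank must be 73 − 67 = 6.
Row 5 has 20 + 14 + 2 + 6 + 4 + 21 = 67; the blank must be 73 − 67 = 6.
Row 7 has 11 + 24 + 12 + 9 + 0 + 38 = 94; the blank must be 73 − 94 = -21.

m = 22, d = 6, k = 6, y = -21, z = 38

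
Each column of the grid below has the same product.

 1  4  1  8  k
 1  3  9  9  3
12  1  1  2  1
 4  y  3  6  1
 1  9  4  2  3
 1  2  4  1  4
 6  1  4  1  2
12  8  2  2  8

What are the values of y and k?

Columns 1 and 4 each multiply to 3456, so every column has product 3456.
Column 2: 4×3×1×9×2×1×8 = 1728, so the missing entry is 3456 ÷ 1728 = 2.
Column 5: 3×1×1×3×4×2×8 = 576, so the missing entry is 3456 ÷ 576 = 6.

y = 2, k = 6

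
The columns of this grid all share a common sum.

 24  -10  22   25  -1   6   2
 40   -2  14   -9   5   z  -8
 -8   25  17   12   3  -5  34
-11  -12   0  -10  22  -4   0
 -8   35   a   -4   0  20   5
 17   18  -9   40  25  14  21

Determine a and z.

a = 10, z = 23

Columns 4 and 5 both add up to 54, so every column sums to 54.
Column 3: 22 + 14 + 17 + 0 − 9 = 44, so the missing entry is 54 − 44 = 10.
Column 6: 6 − 5 − 4 + 20 + 14 = 31, so the missing entry is 54 − 31 = 23.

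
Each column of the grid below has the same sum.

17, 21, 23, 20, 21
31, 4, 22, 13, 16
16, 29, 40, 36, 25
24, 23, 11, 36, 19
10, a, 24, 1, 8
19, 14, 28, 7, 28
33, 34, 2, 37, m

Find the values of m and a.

The complete columns each total 150.
Column 5 is missing 150 − 117 = 33 (since 21 + 16 + 25 + 19 + 8 + 28 = 117).
Column 2 is missing 150 − 125 = 25 (since 21 + 4 + 29 + 23 + 14 + 34 = 125).

m = 33, a = 25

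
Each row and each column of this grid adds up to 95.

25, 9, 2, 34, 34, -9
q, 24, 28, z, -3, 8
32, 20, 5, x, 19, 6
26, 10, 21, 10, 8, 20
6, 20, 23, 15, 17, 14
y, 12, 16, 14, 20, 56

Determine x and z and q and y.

x = 13, z = 9, q = 29, y = -23

Row 3: 32 + 20 + 5 + 19 + 6 = 82, so its missing entry is 95 − 82 = 13.
Row 6: 12 + 16 + 14 + 20 + 56 = 118, so its missing entry is 95 − 118 = -23.
Column 1: 25 + 32 + 26 + 6 − 23 = 66, so its missing entry is 95 − 66 = 29.
Row 2: 29 + 24 + 28 − 3 + 8 = 86, so its missing entry is 95 − 86 = 9.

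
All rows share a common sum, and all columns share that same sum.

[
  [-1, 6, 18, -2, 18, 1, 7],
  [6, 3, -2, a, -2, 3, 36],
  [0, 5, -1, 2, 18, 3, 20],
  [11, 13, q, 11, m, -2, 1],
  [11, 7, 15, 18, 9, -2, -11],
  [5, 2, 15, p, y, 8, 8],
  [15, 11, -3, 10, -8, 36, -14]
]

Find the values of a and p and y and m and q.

a = 3, p = 5, y = 4, m = 8, q = 5

Rows 1 and 3 both sum to 47, so that's the common total.
Column 3 has 18 − 2 − 1 + 15 + 15 − 3 = 42; the blank must be 47 − 42 = 5.
Row 4 has 11 + 13 + 5 + 11 − 2 + 1 = 39; the blank must be 47 − 39 = 8.
Column 5 has 18 − 2 + 18 + 8 + 9 − 8 = 43; the blank must be 47 − 43 = 4.
Row 6 has 5 + 2 + 15 + 4 + 8 + 8 = 42; the blank must be 47 − 42 = 5.
Row 2 has 6 + 3 − 2 − 2 + 3 + 36 = 44; the blank must be 47 − 44 = 3.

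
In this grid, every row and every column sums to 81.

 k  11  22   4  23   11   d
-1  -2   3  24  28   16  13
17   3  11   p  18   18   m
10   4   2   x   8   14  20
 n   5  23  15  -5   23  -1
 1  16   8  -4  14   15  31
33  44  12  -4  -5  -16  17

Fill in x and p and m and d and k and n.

x = 23, p = 23, m = -9, d = 10, k = 0, n = 21

The known cells in row 5 total 60, leaving 81 − 60 = 21 for the blank.
The known cells in column 1 total 81, leaving 81 − 81 = 0 for the blank.
The known cells in row 1 total 71, leaving 81 − 71 = 10 for the blank.
The known cells in row 4 total 58, leaving 81 − 58 = 23 for the blank.
The known cells in column 4 total 58, leaving 81 − 58 = 23 for the blank.
The known cells in row 3 total 90, leaving 81 − 90 = -9 for the blank.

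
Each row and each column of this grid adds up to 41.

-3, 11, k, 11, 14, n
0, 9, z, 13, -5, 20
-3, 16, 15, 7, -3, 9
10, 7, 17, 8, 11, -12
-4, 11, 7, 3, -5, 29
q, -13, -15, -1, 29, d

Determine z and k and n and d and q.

Row 2 has 0 + 9 + 13 − 5 + 20 = 37; the blank must be 41 − 37 = 4.
Column 3 has 4 + 15 + 17 + 7 − 15 = 28; the blank must be 41 − 28 = 13.
Column 1 has -3 + 0 − 3 + 10 − 4 = 0; the blank must be 41 − 0 = 41.
Row 6 has 41 − 13 − 15 − 1 + 29 = 41; the blank must be 41 − 41 = 0.
Row 1 has -3 + 11 + 13 + 11 + 14 = 46; the blank must be 41 − 46 = -5.

z = 4, k = 13, n = -5, d = 0, q = 41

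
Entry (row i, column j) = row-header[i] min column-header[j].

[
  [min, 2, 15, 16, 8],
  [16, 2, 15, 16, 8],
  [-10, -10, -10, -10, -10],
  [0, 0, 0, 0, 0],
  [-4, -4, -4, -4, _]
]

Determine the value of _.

-4

min(-4, 8) = -4.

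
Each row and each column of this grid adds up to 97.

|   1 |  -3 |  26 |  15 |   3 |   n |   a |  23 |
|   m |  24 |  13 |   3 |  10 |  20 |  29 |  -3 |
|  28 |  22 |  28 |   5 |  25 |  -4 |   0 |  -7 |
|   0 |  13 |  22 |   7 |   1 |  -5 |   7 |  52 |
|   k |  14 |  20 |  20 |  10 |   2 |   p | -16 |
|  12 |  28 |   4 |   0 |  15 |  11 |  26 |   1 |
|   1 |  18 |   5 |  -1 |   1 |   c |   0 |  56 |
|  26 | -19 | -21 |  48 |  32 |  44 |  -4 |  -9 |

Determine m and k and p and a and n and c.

Row 7: 1 + 18 + 5 − 1 + 1 + 0 + 56 = 80, so its missing entry is 97 − 80 = 17.
Column 6: 20 − 4 − 5 + 2 + 11 + 17 + 44 = 85, so its missing entry is 97 − 85 = 12.
Row 1: 1 − 3 + 26 + 15 + 3 + 12 + 23 = 77, so its missing entry is 97 − 77 = 20.
Column 7: 20 + 29 + 0 + 7 + 26 + 0 − 4 = 78, so its missing entry is 97 − 78 = 19.
Row 5: 14 + 20 + 20 + 10 + 2 + 19 − 16 = 69, so its missing entry is 97 − 69 = 28.
Row 2: 24 + 13 + 3 + 10 + 20 + 29 − 3 = 96, so its missing entry is 97 − 96 = 1.

m = 1, k = 28, p = 19, a = 20, n = 12, c = 17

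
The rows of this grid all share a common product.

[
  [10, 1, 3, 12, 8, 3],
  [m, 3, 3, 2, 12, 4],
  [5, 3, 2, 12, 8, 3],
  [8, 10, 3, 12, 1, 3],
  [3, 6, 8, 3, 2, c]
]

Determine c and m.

Rows 3 and 4 each multiply to 8640, so every row has product 8640.
Row 5: 3×6×8×3×2 = 864, so the missing entry is 8640 ÷ 864 = 10.
Row 2: 3×3×2×12×4 = 864, so the missing entry is 8640 ÷ 864 = 10.

c = 10, m = 10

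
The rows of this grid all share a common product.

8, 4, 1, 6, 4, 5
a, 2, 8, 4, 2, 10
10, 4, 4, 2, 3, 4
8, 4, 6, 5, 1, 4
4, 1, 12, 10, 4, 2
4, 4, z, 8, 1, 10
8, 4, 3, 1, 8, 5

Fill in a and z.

Rows 5 and 7 each multiply to 3840, so every row has product 3840.
Row 2: 2×8×4×2×10 = 1280, so the missing entry is 3840 ÷ 1280 = 3.
Row 6: 4×4×8×1×10 = 1280, so the missing entry is 3840 ÷ 1280 = 3.

a = 3, z = 3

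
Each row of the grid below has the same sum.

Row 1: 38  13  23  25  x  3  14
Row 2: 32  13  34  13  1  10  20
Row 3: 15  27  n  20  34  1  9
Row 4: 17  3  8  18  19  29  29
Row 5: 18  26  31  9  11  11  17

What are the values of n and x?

Rows 4 and 5 both add up to 123, so every row sums to 123.
Row 3: 15 + 27 + 20 + 34 + 1 + 9 = 106, so the missing entry is 123 − 106 = 17.
Row 1: 38 + 13 + 23 + 25 + 3 + 14 = 116, so the missing entry is 123 − 116 = 7.

n = 17, x = 7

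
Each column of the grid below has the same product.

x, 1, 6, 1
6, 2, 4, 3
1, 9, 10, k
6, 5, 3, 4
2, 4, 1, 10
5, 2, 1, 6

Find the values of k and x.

k = 1, x = 2

Columns 2 and 3 each multiply to 720, so every column has product 720.
Column 4: 1×3×4×10×6 = 720, so the missing entry is 720 ÷ 720 = 1.
Column 1: 6×1×6×2×5 = 360, so the missing entry is 720 ÷ 360 = 2.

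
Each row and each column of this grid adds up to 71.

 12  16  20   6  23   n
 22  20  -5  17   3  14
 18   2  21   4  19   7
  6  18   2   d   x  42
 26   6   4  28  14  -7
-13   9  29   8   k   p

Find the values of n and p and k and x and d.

n = -6, p = 21, k = 17, x = -5, d = 8

The known cells in column 4 total 63, leaving 71 − 63 = 8 for the blank.
The known cells in row 4 total 76, leaving 71 − 76 = -5 for the blank.
The known cells in column 5 total 54, leaving 71 − 54 = 17 for the blank.
The known cells in row 6 total 50, leaving 71 − 50 = 21 for the blank.
The known cells in row 1 total 77, leaving 71 − 77 = -6 for the blank.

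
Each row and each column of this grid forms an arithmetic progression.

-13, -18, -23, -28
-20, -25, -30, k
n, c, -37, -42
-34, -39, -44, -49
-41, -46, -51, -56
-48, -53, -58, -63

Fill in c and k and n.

Along each row the entries change by -5 per step; down each column they change by -7.
Row 3: from -37 at column 3, stepping by -5 to column 2 gives -32.
Row 2: from -20 at column 1, stepping by -5 to column 4 gives -35.
Row 3: from -37 at column 3, stepping by -5 to column 1 gives -27.

c = -32, k = -35, n = -27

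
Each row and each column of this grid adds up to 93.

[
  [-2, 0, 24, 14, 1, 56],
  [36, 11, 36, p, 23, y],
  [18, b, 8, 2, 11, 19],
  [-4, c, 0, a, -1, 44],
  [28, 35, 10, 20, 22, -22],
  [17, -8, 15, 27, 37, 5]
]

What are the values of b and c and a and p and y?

b = 35, c = 20, a = 34, p = -4, y = -9

Row 3: 18 + 8 + 2 + 11 + 19 = 58, so its missing entry is 93 − 58 = 35.
Column 6: 56 + 19 + 44 − 22 + 5 = 102, so its missing entry is 93 − 102 = -9.
Column 2: 0 + 11 + 35 + 35 − 8 = 73, so its missing entry is 93 − 73 = 20.
Row 4: -4 + 20 + 0 − 1 + 44 = 59, so its missing entry is 93 − 59 = 34.
Row 2: 36 + 11 + 36 + 23 − 9 = 97, so its missing entry is 93 − 97 = -4.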